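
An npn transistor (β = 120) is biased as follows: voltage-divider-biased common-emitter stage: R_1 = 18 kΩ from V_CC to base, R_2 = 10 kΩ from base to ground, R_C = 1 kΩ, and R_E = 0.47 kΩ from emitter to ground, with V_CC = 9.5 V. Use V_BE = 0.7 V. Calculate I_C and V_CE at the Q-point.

I_C ≈ 5.1 mA, V_CE ≈ 2 V

Thevenize the base divider: V_Th = V_CC·R_2/(R_1+R_2) = 9.5×10/28 = 3.39 V, R_Th = R_1‖R_2 = 6.43 kΩ.
Base-emitter loop: V_Th = I_B·R_Th + V_BE + (β+1)I_B·R_E, so I_B = (3.39 − 0.7) / (6.43 + 121×0.47) = 0.0425 mA.
I_C = β·I_B = 120×0.0425 = 5.11 mA, and I_E = (β+1)I_B = 5.15 mA.
V_CE = V_CC − I_C·R_C − I_E·R_E = 9.5 − 5.11×1 − 5.15×0.47 = 1.98 V.
V_CE = 1.98 V > 0.2 V confirms active-region operation.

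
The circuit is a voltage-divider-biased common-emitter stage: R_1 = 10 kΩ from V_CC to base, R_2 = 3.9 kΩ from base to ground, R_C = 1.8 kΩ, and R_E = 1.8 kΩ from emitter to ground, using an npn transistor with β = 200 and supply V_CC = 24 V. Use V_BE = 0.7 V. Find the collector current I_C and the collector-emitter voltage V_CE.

I_C ≈ 3.3 mA, V_CE ≈ 12 V

Thevenize the base divider: V_Th = V_CC·R_2/(R_1+R_2) = 24×3.9/13.9 = 6.73 V, R_Th = R_1‖R_2 = 2.81 kΩ.
Base-emitter loop: V_Th = I_B·R_Th + V_BE + (β+1)I_B·R_E, so I_B = (6.73 − 0.7) / (2.81 + 201×1.8) = 0.0165 mA.
I_C = β·I_B = 200×0.0165 = 3.31 mA, and I_E = (β+1)I_B = 3.33 mA.
V_CE = V_CC − I_C·R_C − I_E·R_E = 24 − 3.31×1.8 − 3.33×1.8 = 12.1 V.
V_CE = 12.1 V > 0.2 V confirms active-region operation.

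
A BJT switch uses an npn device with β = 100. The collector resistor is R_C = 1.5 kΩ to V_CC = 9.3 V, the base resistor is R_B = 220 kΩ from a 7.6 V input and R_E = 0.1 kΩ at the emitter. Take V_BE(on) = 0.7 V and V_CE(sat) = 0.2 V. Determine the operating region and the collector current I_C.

Assume active. Base-emitter loop: I_B = (V_BB − V_BE)/(R_B + (β+1)R_E) = (7.6 − 0.7)/(220 + 101×0.1) = 0.03 mA.
I_C = β·I_B = 100×0.03 = 3 mA.
V_CE = V_CC − I_C·R_C − I_E·R_E = 9.3 − 3×1.5 − 3.03×0.1 = 4.5 V > V_CE(sat), so the active-region assumption holds.

active; I_C ≈ 3 mA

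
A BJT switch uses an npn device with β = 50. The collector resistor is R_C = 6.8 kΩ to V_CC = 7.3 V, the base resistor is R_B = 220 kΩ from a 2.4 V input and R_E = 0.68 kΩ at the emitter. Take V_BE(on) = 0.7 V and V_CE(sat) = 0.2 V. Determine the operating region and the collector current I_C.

Assume active. Base-emitter loop: I_B = (V_BB − V_BE)/(R_B + (β+1)R_E) = (2.4 − 0.7)/(220 + 51×0.68) = 0.00668 mA.
I_C = β·I_B = 50×0.00668 = 0.334 mA.
V_CE = V_CC − I_C·R_C − I_E·R_E = 7.3 − 0.334×6.8 − 0.34×0.68 = 4.8 V > V_CE(sat), so the active-region assumption holds.

active; I_C ≈ 0.33 mA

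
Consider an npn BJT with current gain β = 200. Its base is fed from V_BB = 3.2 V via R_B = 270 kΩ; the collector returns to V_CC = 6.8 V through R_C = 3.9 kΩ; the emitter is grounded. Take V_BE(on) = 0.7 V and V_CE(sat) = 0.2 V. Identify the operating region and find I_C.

Assume active: I_B = (3.2 − 0.7)/270 = 0.00926 mA, giving I_C = β·I_B = 1.85 mA.
But then V_CE = 6.8 − 1.85×3.9 = -0.422 V < V_CE(sat) = 0.2 V — impossible in the active region.
So the transistor is saturated. With V_CE = 0.2 V, I_C = (V_CC − 0.2)/R_C = 6.6/3.9 = 1.69 mA.
Check: β·I_B = 1.85 mA > I_C = 1.69 mA, confirming saturation.

saturation; I_C ≈ 1.7 mA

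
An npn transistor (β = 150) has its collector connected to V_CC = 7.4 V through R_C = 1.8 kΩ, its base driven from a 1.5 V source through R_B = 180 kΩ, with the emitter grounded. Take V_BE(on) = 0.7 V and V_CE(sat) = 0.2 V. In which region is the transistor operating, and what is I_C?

active; I_C ≈ 0.67 mA

Assume active. Base-emitter loop: I_B = (V_BB − V_BE)/R_B = (1.5 − 0.7)/180 = 0.00444 mA.
I_C = β·I_B = 150×0.00444 = 0.667 mA.
V_CE = V_CC − I_C·R_C = 7.4 − 0.667×1.8 = 6.2 V > V_CE(sat), so the active-region assumption holds.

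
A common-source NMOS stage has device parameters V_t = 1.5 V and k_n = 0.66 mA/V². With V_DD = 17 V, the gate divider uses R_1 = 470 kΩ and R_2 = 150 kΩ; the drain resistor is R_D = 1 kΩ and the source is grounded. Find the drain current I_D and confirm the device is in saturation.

V_G = V_DD·R_2/(R_1+R_2) = 17×150/620 = 4.11 V. With the source grounded, V_GS = V_G = 4.11 V.
Assume saturation: I_D = (k_n/2)(V_GS − V_t)² = (0.66/2)×(4.11 − 1.5)² = 0.33×2.61² = 2.25 mA.
V_DS = V_DD − I_D·R_D = 17 − 2.25×1 = 14.7 V.
Saturation requires V_DS ≥ V_GS − V_t = 2.61 V; 14.7 ≥ 2.61 ✓.

I_D ≈ 2.3 mA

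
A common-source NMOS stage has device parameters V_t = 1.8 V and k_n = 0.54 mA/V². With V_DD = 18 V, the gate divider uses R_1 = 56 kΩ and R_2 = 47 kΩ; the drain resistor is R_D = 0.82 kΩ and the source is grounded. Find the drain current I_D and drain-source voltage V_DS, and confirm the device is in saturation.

I_D ≈ 11 mA, V_DS ≈ 8.9 V

V_G = V_DD·R_2/(R_1+R_2) = 18×47/103 = 8.21 V. With the source grounded, V_GS = V_G = 8.21 V.
Assume saturation: I_D = (k_n/2)(V_GS − V_t)² = (0.54/2)×(8.21 − 1.8)² = 0.27×6.41² = 11.1 mA.
V_DS = V_DD − I_D·R_D = 18 − 11.1×0.82 = 8.89 V.
Saturation requires V_DS ≥ V_GS − V_t = 6.41 V; 8.89 ≥ 6.41 ✓.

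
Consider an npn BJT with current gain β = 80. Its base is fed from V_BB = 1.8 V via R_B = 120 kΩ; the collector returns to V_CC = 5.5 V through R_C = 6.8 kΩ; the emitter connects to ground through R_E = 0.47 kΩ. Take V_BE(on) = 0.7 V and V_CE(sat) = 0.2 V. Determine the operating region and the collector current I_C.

active; I_C ≈ 0.56 mA

Assume active. Base-emitter loop: I_B = (V_BB − V_BE)/(R_B + (β+1)R_E) = (1.8 − 0.7)/(120 + 81×0.47) = 0.00696 mA.
I_C = β·I_B = 80×0.00696 = 0.557 mA.
V_CE = V_CC − I_C·R_C − I_E·R_E = 5.5 − 0.557×6.8 − 0.564×0.47 = 1.45 V > V_CE(sat), so the active-region assumption holds.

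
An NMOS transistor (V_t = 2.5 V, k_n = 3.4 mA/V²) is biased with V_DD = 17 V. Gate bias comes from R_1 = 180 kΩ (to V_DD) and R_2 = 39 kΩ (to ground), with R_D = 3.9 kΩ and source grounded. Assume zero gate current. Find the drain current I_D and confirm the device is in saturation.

V_G = V_DD·R_2/(R_1+R_2) = 17×39/219 = 3.03 V. With the source grounded, V_GS = V_G = 3.03 V.
Assume saturation: I_D = (k_n/2)(V_GS − V_t)² = (3.4/2)×(3.03 − 2.5)² = 1.7×0.527² = 0.473 mA.
V_DS = V_DD − I_D·R_D = 17 − 0.473×3.9 = 15.2 V.
Saturation requires V_DS ≥ V_GS − V_t = 0.527 V; 15.2 ≥ 0.527 ✓.

I_D ≈ 0.47 mA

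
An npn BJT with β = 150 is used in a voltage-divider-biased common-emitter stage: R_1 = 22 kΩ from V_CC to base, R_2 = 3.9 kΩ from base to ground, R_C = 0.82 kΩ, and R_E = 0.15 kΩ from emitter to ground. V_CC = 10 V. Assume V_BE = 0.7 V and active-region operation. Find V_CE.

V_CE ≈ 5.5 V

Thevenize the base divider: V_Th = V_CC·R_2/(R_1+R_2) = 10×3.9/25.9 = 1.51 V, R_Th = R_1‖R_2 = 3.31 kΩ.
Base-emitter loop: V_Th = I_B·R_Th + V_BE + (β+1)I_B·R_E, so I_B = (1.51 − 0.7) / (3.31 + 151×0.15) = 0.031 mA.
I_C = β·I_B = 150×0.031 = 4.66 mA, and I_E = (β+1)I_B = 4.69 mA.
V_CE = V_CC − I_C·R_C − I_E·R_E = 10 − 4.66×0.82 − 4.69×0.15 = 5.48 V.
V_CE = 5.48 V > 0.2 V confirms active-region operation.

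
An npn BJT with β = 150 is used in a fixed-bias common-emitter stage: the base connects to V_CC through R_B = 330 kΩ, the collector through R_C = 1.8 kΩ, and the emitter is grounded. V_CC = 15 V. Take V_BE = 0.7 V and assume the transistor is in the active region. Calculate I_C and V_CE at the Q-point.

Base loop: V_CC = I_B·R_B + V_BE, so I_B = (15 − 0.7)/330 kΩ = 0.0433 mA.
In the active region I_C = β·I_B = 150 × 0.0433 = 6.5 mA.
Collector loop: V_CE = V_CC − I_C·R_C = 15 − 6.5×1.8 = 3.3 V.
Since V_CE = 3.3 V > V_CE(sat) ≈ 0.2 V, the transistor is in the active region as assumed.

I_C ≈ 6.5 mA, V_CE ≈ 3.3 V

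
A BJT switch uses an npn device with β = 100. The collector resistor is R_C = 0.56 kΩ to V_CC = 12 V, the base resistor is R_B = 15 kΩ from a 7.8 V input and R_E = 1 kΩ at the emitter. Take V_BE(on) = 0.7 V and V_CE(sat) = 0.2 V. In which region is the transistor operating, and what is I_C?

Assume active. Base-emitter loop: I_B = (V_BB − V_BE)/(R_B + (β+1)R_E) = (7.8 − 0.7)/(15 + 101×1) = 0.0612 mA.
I_C = β·I_B = 100×0.0612 = 6.12 mA.
V_CE = V_CC − I_C·R_C − I_E·R_E = 12 − 6.12×0.56 − 6.18×1 = 2.39 V > V_CE(sat), so the active-region assumption holds.

active; I_C ≈ 6.1 mA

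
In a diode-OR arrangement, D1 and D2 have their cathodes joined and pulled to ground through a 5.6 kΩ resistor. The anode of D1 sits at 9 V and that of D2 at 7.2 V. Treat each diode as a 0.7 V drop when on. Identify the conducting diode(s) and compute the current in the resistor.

Only D1 conducts; I_R ≈ 1.5 mA

Assume both conduct. Then node N would need to be at both 9−0.7 = 8.3 V and 7.2−0.7 = 6.5 V, which is impossible.
Assume only D1 conducts: V_N = 9 − 0.7 = 8.3 V, so I_R = 8.3/5.6 = 1.48 mA.
Check D2: its anode-to-cathode voltage is 7.2 − 8.3 = -1.1 V < 0.7 V, so it is off. The assumption is consistent.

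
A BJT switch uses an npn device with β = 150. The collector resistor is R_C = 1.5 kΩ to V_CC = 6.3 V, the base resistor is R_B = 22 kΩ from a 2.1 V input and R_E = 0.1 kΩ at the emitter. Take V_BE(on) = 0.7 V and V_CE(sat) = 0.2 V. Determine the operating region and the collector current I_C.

saturation; I_C ≈ 3.8 mA

Assume active: I_B = (2.1 − 0.7)/(22 + 151×0.1) = 0.0377 mA, I_C = β·I_B = 5.66 mA.
Then V_CE = 6.3 − 5.66×1.5 − 5.7×0.1 = -2.76 V < 0.2 V — the active assumption fails.
Re-solve with V_CE = 0.2 V. KCL at the emitter: V_E/R_E = (V_BB−0.7−V_E)/R_B + (V_CC−0.2−V_E)/R_C, giving V_E = 0.386 V.
I_C = (V_CC − 0.2 − V_E)/R_C = (6.1 − 0.386)/1.5 = 3.81 mA.
Check: I_B = (1.4 − 0.386)/22 = 0.0461 mA, and β·I_B = 6.92 mA > I_C, confirming saturation.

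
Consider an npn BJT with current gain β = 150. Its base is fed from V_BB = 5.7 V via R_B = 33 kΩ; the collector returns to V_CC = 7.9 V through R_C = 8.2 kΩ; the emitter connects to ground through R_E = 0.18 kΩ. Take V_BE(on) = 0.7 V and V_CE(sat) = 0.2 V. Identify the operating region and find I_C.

Assume active: I_B = (5.7 − 0.7)/(33 + 151×0.18) = 0.0831 mA, I_C = β·I_B = 12.5 mA.
Then V_CE = 7.9 − 12.5×8.2 − 12.5×0.18 = -96.6 V < 0.2 V — the active assumption fails.
Re-solve with V_CE = 0.2 V. KCL at the emitter: V_E/R_E = (V_BB−0.7−V_E)/R_B + (V_CC−0.2−V_E)/R_C, giving V_E = 0.191 V.
I_C = (V_CC − 0.2 − V_E)/R_C = (7.7 − 0.191)/8.2 = 0.916 mA.
Check: I_B = (5 − 0.191)/33 = 0.146 mA, and β·I_B = 21.9 mA > I_C, confirming saturation.

saturation; I_C ≈ 0.92 mA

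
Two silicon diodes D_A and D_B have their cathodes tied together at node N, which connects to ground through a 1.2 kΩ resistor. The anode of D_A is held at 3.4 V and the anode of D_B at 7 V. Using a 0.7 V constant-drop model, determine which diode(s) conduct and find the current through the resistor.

Assume both conduct. Then node N would need to be at both 3.4−0.7 = 2.7 V and 7−0.7 = 6.3 V, which is impossible.
Assume only D_B conducts: V_N = 7 − 0.7 = 6.3 V, so I_R = 6.3/1.2 = 5.25 mA.
Check D_A: its anode-to-cathode voltage is 3.4 − 6.3 = -2.9 V < 0.7 V, so it is off. The assumption is consistent.

Only D_B conducts; I_R ≈ 5.2 mA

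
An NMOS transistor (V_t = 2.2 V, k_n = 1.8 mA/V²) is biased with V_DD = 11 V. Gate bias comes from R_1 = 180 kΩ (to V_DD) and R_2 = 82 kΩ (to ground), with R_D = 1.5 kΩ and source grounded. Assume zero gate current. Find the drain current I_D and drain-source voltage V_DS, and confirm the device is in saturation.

I_D ≈ 1.4 mA, V_DS ≈ 8.9 V

V_G = V_DD·R_2/(R_1+R_2) = 11×82/262 = 3.44 V. With the source grounded, V_GS = V_G = 3.44 V.
Assume saturation: I_D = (k_n/2)(V_GS − V_t)² = (1.8/2)×(3.44 − 2.2)² = 0.9×1.24² = 1.39 mA.
V_DS = V_DD − I_D·R_D = 11 − 1.39×1.5 = 8.92 V.
Saturation requires V_DS ≥ V_GS − V_t = 1.24 V; 8.92 ≥ 1.24 ✓.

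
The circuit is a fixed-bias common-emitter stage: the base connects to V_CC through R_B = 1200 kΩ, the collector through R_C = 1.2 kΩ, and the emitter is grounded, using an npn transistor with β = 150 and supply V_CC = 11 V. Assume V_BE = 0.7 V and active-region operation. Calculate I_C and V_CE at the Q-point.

Base loop: V_CC = I_B·R_B + V_BE, so I_B = (11 − 0.7)/1200 kΩ = 0.00858 mA.
In the active region I_C = β·I_B = 150 × 0.00858 = 1.29 mA.
Collector loop: V_CE = V_CC − I_C·R_C = 11 − 1.29×1.2 = 9.46 V.
Since V_CE = 9.46 V > V_CE(sat) ≈ 0.2 V, the transistor is in the active region as assumed.

I_C ≈ 1.3 mA, V_CE ≈ 9.5 V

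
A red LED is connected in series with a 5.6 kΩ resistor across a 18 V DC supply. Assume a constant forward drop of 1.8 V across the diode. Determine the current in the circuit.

KVL around the loop: 18 = V_D + I·R = 1.8 + I × 5.6 kΩ.
So I = (18 − 1.8) / 5.6 kΩ = 16.2 / 5.6 = 2.89 mA.

I ≈ 2.9 mA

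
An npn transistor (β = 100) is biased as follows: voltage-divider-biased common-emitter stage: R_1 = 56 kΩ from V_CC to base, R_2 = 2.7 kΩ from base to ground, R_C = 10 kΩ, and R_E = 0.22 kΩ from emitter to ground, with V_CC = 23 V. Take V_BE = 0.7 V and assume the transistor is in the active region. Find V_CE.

Thevenize the base divider: V_Th = V_CC·R_2/(R_1+R_2) = 23×2.7/58.7 = 1.06 V, R_Th = R_1‖R_2 = 2.58 kΩ.
Base-emitter loop: V_Th = I_B·R_Th + V_BE + (β+1)I_B·R_E, so I_B = (1.06 − 0.7) / (2.58 + 101×0.22) = 0.0144 mA.
I_C = β·I_B = 100×0.0144 = 1.44 mA, and I_E = (β+1)I_B = 1.46 mA.
V_CE = V_CC − I_C·R_C − I_E·R_E = 23 − 1.44×10 − 1.46×0.22 = 8.24 V.
V_CE = 8.24 V > 0.2 V confirms active-region operation.

V_CE ≈ 8.2 V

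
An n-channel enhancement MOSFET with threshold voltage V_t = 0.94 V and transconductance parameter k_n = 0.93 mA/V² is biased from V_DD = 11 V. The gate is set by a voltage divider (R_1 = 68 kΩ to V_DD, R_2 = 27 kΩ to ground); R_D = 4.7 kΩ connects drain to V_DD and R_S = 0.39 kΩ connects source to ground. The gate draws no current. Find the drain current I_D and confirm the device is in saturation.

V_G = V_DD·R_2/(R_1+R_2) = 11×27/95 = 3.13 V.
Assume saturation: I_D = (k_n/2)(V_GS − V_t)² with V_GS = V_G − I_D·R_S = 3.13 − 0.39·I_D.
Substituting gives 0.0707·I_D² − 1.79·I_D + 2.22 = 0, with roots I_D = 1.31 or 24 mA.
The root I_D = 24 mA gives V_GS = -6.25 V ≤ V_t, so take I_D = 1.31 mA.
Then V_GS = 2.62 V and V_DS = V_DD − I_D(R_D+R_S) = 11 − 1.31×5.09 = 4.35 V.
Saturation requires V_DS ≥ V_GS − V_t = 1.68 V; 4.35 ≥ 1.68 ✓.

I_D ≈ 1.3 mA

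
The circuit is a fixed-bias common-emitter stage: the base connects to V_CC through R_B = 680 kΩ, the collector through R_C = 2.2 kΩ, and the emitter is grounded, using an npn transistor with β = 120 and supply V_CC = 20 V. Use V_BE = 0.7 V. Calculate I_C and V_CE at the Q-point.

I_C ≈ 3.4 mA, V_CE ≈ 13 V

Base loop: V_CC = I_B·R_B + V_BE, so I_B = (20 − 0.7)/680 kΩ = 0.0284 mA.
In the active region I_C = β·I_B = 120 × 0.0284 = 3.41 mA.
Collector loop: V_CE = V_CC − I_C·R_C = 20 − 3.41×2.2 = 12.5 V.
Since V_CE = 12.5 V > V_CE(sat) ≈ 0.2 V, the transistor is in the active region as assumed.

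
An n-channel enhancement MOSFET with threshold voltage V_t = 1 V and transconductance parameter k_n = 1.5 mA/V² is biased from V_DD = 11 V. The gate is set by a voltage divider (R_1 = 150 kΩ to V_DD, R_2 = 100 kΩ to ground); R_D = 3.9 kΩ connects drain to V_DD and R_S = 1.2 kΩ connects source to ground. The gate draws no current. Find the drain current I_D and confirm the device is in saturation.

V_G = V_DD·R_2/(R_1+R_2) = 11×100/250 = 4.4 V.
Assume saturation: I_D = (k_n/2)(V_GS − V_t)² with V_GS = V_G − I_D·R_S = 4.4 − 1.2·I_D.
Substituting gives 1.08·I_D² − 7.12·I_D + 8.67 = 0, with roots I_D = 1.61 or 4.98 mA.
The root I_D = 4.98 mA gives V_GS = -1.58 V ≤ V_t, so take I_D = 1.61 mA.
Then V_GS = 2.47 V and V_DS = V_DD − I_D(R_D+R_S) = 11 − 1.61×5.1 = 2.78 V.
Saturation requires V_DS ≥ V_GS − V_t = 1.47 V; 2.78 ≥ 1.47 ✓.

I_D ≈ 1.6 mA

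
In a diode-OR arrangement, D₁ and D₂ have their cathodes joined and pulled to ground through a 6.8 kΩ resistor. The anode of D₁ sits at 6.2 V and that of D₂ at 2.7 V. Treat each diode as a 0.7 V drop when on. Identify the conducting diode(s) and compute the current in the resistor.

Only D₁ conducts; I_R ≈ 0.81 mA

Assume both conduct. Then node N would need to be at both 6.2−0.7 = 5.5 V and 2.7−0.7 = 2 V, which is impossible.
Assume only D₁ conducts: V_N = 6.2 − 0.7 = 5.5 V, so I_R = 5.5/6.8 = 0.809 mA.
Check D₂: its anode-to-cathode voltage is 2.7 − 5.5 = -2.8 V < 0.7 V, so it is off. The assumption is consistent.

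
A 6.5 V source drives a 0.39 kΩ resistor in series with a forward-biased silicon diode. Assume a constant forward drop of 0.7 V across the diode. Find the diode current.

I ≈ 15 mA

KVL around the loop: 6.5 = V_D + I·R = 0.7 + I × 0.39 kΩ.
So I = (6.5 − 0.7) / 0.39 kΩ = 5.8 / 0.39 = 14.9 mA.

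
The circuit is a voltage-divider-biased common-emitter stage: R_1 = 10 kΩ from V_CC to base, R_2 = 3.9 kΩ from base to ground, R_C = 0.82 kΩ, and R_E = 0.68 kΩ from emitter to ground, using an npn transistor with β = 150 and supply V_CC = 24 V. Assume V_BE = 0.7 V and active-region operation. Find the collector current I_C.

I_C ≈ 8.6 mA

Thevenize the base divider: V_Th = V_CC·R_2/(R_1+R_2) = 24×3.9/13.9 = 6.73 V, R_Th = R_1‖R_2 = 2.81 kΩ.
Base-emitter loop: V_Th = I_B·R_Th + V_BE + (β+1)I_B·R_E, so I_B = (6.73 − 0.7) / (2.81 + 151×0.68) = 0.0572 mA.
I_C = β·I_B = 150×0.0572 = 8.58 mA, and I_E = (β+1)I_B = 8.64 mA.
V_CE = V_CC − I_C·R_C − I_E·R_E = 24 − 8.58×0.82 − 8.64×0.68 = 11.1 V.
V_CE = 11.1 V > 0.2 V confirms active-region operation.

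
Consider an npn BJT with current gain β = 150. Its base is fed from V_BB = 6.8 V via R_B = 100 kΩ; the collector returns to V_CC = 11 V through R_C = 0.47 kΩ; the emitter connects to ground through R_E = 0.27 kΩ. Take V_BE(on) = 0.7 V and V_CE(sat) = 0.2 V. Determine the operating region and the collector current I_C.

active; I_C ≈ 6.5 mA

Assume active. Base-emitter loop: I_B = (V_BB − V_BE)/(R_B + (β+1)R_E) = (6.8 − 0.7)/(100 + 151×0.27) = 0.0433 mA.
I_C = β·I_B = 150×0.0433 = 6.5 mA.
V_CE = V_CC − I_C·R_C − I_E·R_E = 11 − 6.5×0.47 − 6.54×0.27 = 6.18 V > V_CE(sat), so the active-region assumption holds.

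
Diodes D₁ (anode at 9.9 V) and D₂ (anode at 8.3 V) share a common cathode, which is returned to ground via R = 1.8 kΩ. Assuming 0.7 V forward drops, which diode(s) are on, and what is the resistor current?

Only D₁ conducts; I_R ≈ 5.1 mA

Assume both conduct. Then node N would need to be at both 9.9−0.7 = 9.2 V and 8.3−0.7 = 7.6 V, which is impossible.
Assume only D₁ conducts: V_N = 9.9 − 0.7 = 9.2 V, so I_R = 9.2/1.8 = 5.11 mA.
Check D₂: its anode-to-cathode voltage is 8.3 − 9.2 = -0.9 V < 0.7 V, so it is off. The assumption is consistent.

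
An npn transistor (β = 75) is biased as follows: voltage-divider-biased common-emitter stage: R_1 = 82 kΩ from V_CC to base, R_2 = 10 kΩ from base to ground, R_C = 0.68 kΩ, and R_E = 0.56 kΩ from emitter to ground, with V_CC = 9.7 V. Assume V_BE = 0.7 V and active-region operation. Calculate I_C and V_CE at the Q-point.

I_C ≈ 0.52 mA, V_CE ≈ 9.1 V

Thevenize the base divider: V_Th = V_CC·R_2/(R_1+R_2) = 9.7×10/92 = 1.05 V, R_Th = R_1‖R_2 = 8.91 kΩ.
Base-emitter loop: V_Th = I_B·R_Th + V_BE + (β+1)I_B·R_E, so I_B = (1.05 − 0.7) / (8.91 + 76×0.56) = 0.00688 mA.
I_C = β·I_B = 75×0.00688 = 0.516 mA, and I_E = (β+1)I_B = 0.523 mA.
V_CE = V_CC − I_C·R_C − I_E·R_E = 9.7 − 0.516×0.68 − 0.523×0.56 = 9.06 V.
V_CE = 9.06 V > 0.2 V confirms active-region operation.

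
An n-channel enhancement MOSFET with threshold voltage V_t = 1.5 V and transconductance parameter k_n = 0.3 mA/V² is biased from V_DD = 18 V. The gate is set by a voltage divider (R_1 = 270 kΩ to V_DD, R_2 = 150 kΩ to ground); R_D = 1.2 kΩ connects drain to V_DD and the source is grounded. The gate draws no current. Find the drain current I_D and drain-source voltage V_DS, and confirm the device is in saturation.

V_G = V_DD·R_2/(R_1+R_2) = 18×150/420 = 6.43 V. With the source grounded, V_GS = V_G = 6.43 V.
Assume saturation: I_D = (k_n/2)(V_GS − V_t)² = (0.3/2)×(6.43 − 1.5)² = 0.15×4.93² = 3.64 mA.
V_DS = V_DD − I_D·R_D = 18 − 3.64×1.2 = 13.6 V.
Saturation requires V_DS ≥ V_GS − V_t = 4.93 V; 13.6 ≥ 4.93 ✓.

I_D ≈ 3.6 mA, V_DS ≈ 14 V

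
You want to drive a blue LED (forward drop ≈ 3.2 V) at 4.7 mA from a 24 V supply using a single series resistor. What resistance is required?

The resistor drops V_S − V_D = 24 − 3.2 = 20.8 V at 4.7 mA.
R = 20.8 V / 4.7 mA = 4.43 kΩ.

R ≈ 4.4 kΩ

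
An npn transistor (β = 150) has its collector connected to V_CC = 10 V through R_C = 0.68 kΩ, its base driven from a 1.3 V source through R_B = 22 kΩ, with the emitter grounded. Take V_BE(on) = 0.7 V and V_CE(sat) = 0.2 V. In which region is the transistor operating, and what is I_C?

Assume active. Base-emitter loop: I_B = (V_BB − V_BE)/R_B = (1.3 − 0.7)/22 = 0.0273 mA.
I_C = β·I_B = 150×0.0273 = 4.09 mA.
V_CE = V_CC − I_C·R_C = 10 − 4.09×0.68 = 7.22 V > V_CE(sat), so the active-region assumption holds.

active; I_C ≈ 4.1 mA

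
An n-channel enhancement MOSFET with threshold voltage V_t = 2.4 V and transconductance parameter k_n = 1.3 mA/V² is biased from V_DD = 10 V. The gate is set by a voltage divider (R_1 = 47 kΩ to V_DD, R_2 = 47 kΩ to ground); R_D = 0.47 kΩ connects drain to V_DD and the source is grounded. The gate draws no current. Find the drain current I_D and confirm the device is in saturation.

I_D ≈ 4.4 mA

V_G = V_DD·R_2/(R_1+R_2) = 10×47/94 = 5 V. With the source grounded, V_GS = V_G = 5 V.
Assume saturation: I_D = (k_n/2)(V_GS − V_t)² = (1.3/2)×(5 − 2.4)² = 0.65×2.6² = 4.39 mA.
V_DS = V_DD − I_D·R_D = 10 − 4.39×0.47 = 7.93 V.
Saturation requires V_DS ≥ V_GS − V_t = 2.6 V; 7.93 ≥ 2.6 ✓.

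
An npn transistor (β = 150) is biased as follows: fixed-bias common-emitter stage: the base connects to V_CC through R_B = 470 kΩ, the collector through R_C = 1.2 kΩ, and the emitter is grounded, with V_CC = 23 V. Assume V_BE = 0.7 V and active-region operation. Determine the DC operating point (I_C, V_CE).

Base loop: V_CC = I_B·R_B + V_BE, so I_B = (23 − 0.7)/470 kΩ = 0.0474 mA.
In the active region I_C = β·I_B = 150 × 0.0474 = 7.12 mA.
Collector loop: V_CE = V_CC − I_C·R_C = 23 − 7.12×1.2 = 14.5 V.
Since V_CE = 14.5 V > V_CE(sat) ≈ 0.2 V, the transistor is in the active region as assumed.

I_C ≈ 7.1 mA, V_CE ≈ 14 V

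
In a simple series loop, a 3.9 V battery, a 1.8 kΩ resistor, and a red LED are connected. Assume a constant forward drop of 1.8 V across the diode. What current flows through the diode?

KVL around the loop: 3.9 = V_D + I·R = 1.8 + I × 1.8 kΩ.
So I = (3.9 − 1.8) / 1.8 kΩ = 2.1 / 1.8 = 1.17 mA.

I ≈ 1.2 mA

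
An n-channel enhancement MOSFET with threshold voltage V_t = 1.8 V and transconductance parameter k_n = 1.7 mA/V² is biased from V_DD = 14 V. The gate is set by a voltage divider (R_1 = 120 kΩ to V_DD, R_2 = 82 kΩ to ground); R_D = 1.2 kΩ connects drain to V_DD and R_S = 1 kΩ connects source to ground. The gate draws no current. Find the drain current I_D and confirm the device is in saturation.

I_D ≈ 2.3 mA

V_G = V_DD·R_2/(R_1+R_2) = 14×82/202 = 5.68 V.
Assume saturation: I_D = (k_n/2)(V_GS − V_t)² with V_GS = V_G − I_D·R_S = 5.68 − 1·I_D.
Substituting gives 0.85·I_D² − 7.6·I_D + 12.8 = 0, with roots I_D = 2.25 or 6.69 mA.
The root I_D = 6.69 mA gives V_GS = -1.01 V ≤ V_t, so take I_D = 2.25 mA.
Then V_GS = 3.43 V and V_DS = V_DD − I_D(R_D+R_S) = 14 − 2.25×2.2 = 9.04 V.
Saturation requires V_DS ≥ V_GS − V_t = 1.63 V; 9.04 ≥ 1.63 ✓.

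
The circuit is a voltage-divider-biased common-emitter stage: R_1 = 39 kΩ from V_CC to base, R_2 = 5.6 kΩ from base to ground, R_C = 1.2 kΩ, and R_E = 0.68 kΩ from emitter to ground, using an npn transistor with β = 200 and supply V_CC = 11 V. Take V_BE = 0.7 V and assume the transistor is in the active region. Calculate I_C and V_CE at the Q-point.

I_C ≈ 0.96 mA, V_CE ≈ 9.2 V

Thevenize the base divider: V_Th = V_CC·R_2/(R_1+R_2) = 11×5.6/44.6 = 1.38 V, R_Th = R_1‖R_2 = 4.9 kΩ.
Base-emitter loop: V_Th = I_B·R_Th + V_BE + (β+1)I_B·R_E, so I_B = (1.38 − 0.7) / (4.9 + 201×0.68) = 0.00481 mA.
I_C = β·I_B = 200×0.00481 = 0.962 mA, and I_E = (β+1)I_B = 0.967 mA.
V_CE = V_CC − I_C·R_C − I_E·R_E = 11 − 0.962×1.2 − 0.967×0.68 = 9.19 V.
V_CE = 9.19 V > 0.2 V confirms active-region operation.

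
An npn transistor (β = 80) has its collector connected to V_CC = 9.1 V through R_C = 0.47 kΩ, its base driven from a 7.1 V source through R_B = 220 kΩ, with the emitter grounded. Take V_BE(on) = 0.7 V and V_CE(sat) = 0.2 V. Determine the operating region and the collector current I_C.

Assume active. Base-emitter loop: I_B = (V_BB − V_BE)/R_B = (7.1 − 0.7)/220 = 0.0291 mA.
I_C = β·I_B = 80×0.0291 = 2.33 mA.
V_CE = V_CC − I_C·R_C = 9.1 − 2.33×0.47 = 8.01 V > V_CE(sat), so the active-region assumption holds.

active; I_C ≈ 2.3 mA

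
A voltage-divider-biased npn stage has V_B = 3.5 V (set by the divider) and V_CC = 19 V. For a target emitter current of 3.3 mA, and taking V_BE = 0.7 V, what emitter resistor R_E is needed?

V_E = V_B − V_BE = 3.5 − 0.7 = 2.8 V.
R_E = V_E / I_E = 2.8 / 3.3 = 0.848 kΩ.

R_E ≈ 0.85 kΩ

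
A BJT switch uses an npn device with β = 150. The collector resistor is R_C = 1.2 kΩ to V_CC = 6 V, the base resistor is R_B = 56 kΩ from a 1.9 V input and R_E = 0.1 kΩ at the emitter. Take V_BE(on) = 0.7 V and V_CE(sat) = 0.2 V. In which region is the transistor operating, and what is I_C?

active; I_C ≈ 2.5 mA

Assume active. Base-emitter loop: I_B = (V_BB − V_BE)/(R_B + (β+1)R_E) = (1.9 − 0.7)/(56 + 151×0.1) = 0.0169 mA.
I_C = β·I_B = 150×0.0169 = 2.53 mA.
V_CE = V_CC − I_C·R_C − I_E·R_E = 6 − 2.53×1.2 − 2.55×0.1 = 2.71 V > V_CE(sat), so the active-region assumption holds.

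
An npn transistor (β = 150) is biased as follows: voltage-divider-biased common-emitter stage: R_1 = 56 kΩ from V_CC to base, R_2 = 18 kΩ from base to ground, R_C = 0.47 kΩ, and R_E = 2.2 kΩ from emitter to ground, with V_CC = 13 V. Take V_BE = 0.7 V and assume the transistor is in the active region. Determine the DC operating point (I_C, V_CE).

I_C ≈ 1.1 mA, V_CE ≈ 10 V

Thevenize the base divider: V_Th = V_CC·R_2/(R_1+R_2) = 13×18/74 = 3.16 V, R_Th = R_1‖R_2 = 13.6 kΩ.
Base-emitter loop: V_Th = I_B·R_Th + V_BE + (β+1)I_B·R_E, so I_B = (3.16 − 0.7) / (13.6 + 151×2.2) = 0.00712 mA.
I_C = β·I_B = 150×0.00712 = 1.07 mA, and I_E = (β+1)I_B = 1.08 mA.
V_CE = V_CC − I_C·R_C − I_E·R_E = 13 − 1.07×0.47 − 1.08×2.2 = 10.1 V.
V_CE = 10.1 V > 0.2 V confirms active-region operation.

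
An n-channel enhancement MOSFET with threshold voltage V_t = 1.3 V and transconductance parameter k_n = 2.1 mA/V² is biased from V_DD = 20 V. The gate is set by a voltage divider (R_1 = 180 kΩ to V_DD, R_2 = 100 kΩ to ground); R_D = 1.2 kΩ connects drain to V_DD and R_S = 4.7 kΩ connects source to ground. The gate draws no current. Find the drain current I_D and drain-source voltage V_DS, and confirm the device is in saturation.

I_D ≈ 1 mA, V_DS ≈ 14 V

V_G = V_DD·R_2/(R_1+R_2) = 20×100/280 = 7.14 V.
Assume saturation: I_D = (k_n/2)(V_GS − V_t)² with V_GS = V_G − I_D·R_S = 7.14 − 4.7·I_D.
Substituting gives 23.2·I_D² − 58.7·I_D + 35.8 = 0, with roots I_D = 1.03 or 1.5 mA.
The root I_D = 1.5 mA gives V_GS = 0.106 V ≤ V_t, so take I_D = 1.03 mA.
Then V_GS = 2.29 V and V_DS = V_DD − I_D(R_D+R_S) = 20 − 1.03×5.9 = 13.9 V.
Saturation requires V_DS ≥ V_GS − V_t = 0.991 V; 13.9 ≥ 0.991 ✓.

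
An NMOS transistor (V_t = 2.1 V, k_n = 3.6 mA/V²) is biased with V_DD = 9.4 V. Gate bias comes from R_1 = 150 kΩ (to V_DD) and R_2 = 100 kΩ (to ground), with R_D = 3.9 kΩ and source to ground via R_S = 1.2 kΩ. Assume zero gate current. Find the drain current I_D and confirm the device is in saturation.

I_D ≈ 0.82 mA

V_G = V_DD·R_2/(R_1+R_2) = 9.4×100/250 = 3.76 V.
Assume saturation: I_D = (k_n/2)(V_GS − V_t)² with V_GS = V_G − I_D·R_S = 3.76 − 1.2·I_D.
Substituting gives 2.59·I_D² − 8.17·I_D + 4.96 = 0, with roots I_D = 0.821 or 2.33 mA.
The root I_D = 2.33 mA gives V_GS = 0.962 V ≤ V_t, so take I_D = 0.821 mA.
Then V_GS = 2.78 V and V_DS = V_DD − I_D(R_D+R_S) = 9.4 − 0.821×5.1 = 5.21 V.
Saturation requires V_DS ≥ V_GS − V_t = 0.675 V; 5.21 ≥ 0.675 ✓.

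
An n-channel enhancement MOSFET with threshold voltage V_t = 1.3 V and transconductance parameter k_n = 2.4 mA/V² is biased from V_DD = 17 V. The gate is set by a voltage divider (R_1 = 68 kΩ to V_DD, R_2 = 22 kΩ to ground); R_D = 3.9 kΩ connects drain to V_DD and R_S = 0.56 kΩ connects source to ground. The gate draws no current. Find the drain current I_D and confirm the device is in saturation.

V_G = V_DD·R_2/(R_1+R_2) = 17×22/90 = 4.16 V.
Assume saturation: I_D = (k_n/2)(V_GS − V_t)² with V_GS = V_G − I_D·R_S = 4.16 − 0.56·I_D.
Substituting gives 0.376·I_D² − 4.84·I_D + 9.79 = 0, with roots I_D = 2.51 or 10.3 mA.
The root I_D = 10.3 mA gives V_GS = -1.64 V ≤ V_t, so take I_D = 2.51 mA.
Then V_GS = 2.75 V and V_DS = V_DD − I_D(R_D+R_S) = 17 − 2.51×4.46 = 5.79 V.
Saturation requires V_DS ≥ V_GS − V_t = 1.45 V; 5.79 ≥ 1.45 ✓.

I_D ≈ 2.5 mA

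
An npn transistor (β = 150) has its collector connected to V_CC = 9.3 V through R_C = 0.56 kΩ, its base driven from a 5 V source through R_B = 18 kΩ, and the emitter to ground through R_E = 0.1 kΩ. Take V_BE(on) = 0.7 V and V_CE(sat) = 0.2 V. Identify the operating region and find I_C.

saturation; I_C ≈ 14 mA

Assume active: I_B = (5 − 0.7)/(18 + 151×0.1) = 0.13 mA, I_C = β·I_B = 19.5 mA.
Then V_CE = 9.3 − 19.5×0.56 − 19.6×0.1 = -3.57 V < 0.2 V — the active assumption fails.
Re-solve with V_CE = 0.2 V. KCL at the emitter: V_E/R_E = (V_BB−0.7−V_E)/R_B + (V_CC−0.2−V_E)/R_C, giving V_E = 1.39 V.
I_C = (V_CC − 0.2 − V_E)/R_C = (9.1 − 1.39)/0.56 = 13.8 mA.
Check: I_B = (4.3 − 1.39)/18 = 0.162 mA, and β·I_B = 24.2 mA > I_C, confirming saturation.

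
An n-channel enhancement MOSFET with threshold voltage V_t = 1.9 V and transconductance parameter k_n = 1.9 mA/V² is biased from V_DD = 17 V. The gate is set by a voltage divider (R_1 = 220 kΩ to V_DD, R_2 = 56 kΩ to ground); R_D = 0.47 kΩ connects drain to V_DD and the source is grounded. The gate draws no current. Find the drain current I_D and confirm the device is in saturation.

I_D ≈ 2.3 mA

V_G = V_DD·R_2/(R_1+R_2) = 17×56/276 = 3.45 V. With the source grounded, V_GS = V_G = 3.45 V.
Assume saturation: I_D = (k_n/2)(V_GS − V_t)² = (1.9/2)×(3.45 − 1.9)² = 0.95×1.55² = 2.28 mA.
V_DS = V_DD − I_D·R_D = 17 − 2.28×0.47 = 15.9 V.
Saturation requires V_DS ≥ V_GS − V_t = 1.55 V; 15.9 ≥ 1.55 ✓.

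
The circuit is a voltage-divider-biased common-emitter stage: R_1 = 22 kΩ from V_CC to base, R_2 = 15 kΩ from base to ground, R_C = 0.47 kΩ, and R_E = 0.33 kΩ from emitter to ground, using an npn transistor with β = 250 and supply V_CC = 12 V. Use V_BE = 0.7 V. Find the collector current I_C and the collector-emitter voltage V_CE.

I_C ≈ 11 mA, V_CE ≈ 2.9 V

Thevenize the base divider: V_Th = V_CC·R_2/(R_1+R_2) = 12×15/37 = 4.86 V, R_Th = R_1‖R_2 = 8.92 kΩ.
Base-emitter loop: V_Th = I_B·R_Th + V_BE + (β+1)I_B·R_E, so I_B = (4.86 − 0.7) / (8.92 + 251×0.33) = 0.0454 mA.
I_C = β·I_B = 250×0.0454 = 11.3 mA, and I_E = (β+1)I_B = 11.4 mA.
V_CE = V_CC − I_C·R_C − I_E·R_E = 12 − 11.3×0.47 − 11.4×0.33 = 2.91 V.
V_CE = 2.91 V > 0.2 V confirms active-region operation.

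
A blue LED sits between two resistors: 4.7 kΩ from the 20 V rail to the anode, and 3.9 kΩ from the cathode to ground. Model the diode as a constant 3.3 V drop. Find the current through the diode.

I ≈ 1.9 mA

The two resistors are in series with the diode, so KVL gives 20 = I·4.7 + 3.3 + I·3.9.
I = (20 − 3.3) / (4.7 + 3.9) kΩ = 16.7 / 8.6 = 1.94 mA.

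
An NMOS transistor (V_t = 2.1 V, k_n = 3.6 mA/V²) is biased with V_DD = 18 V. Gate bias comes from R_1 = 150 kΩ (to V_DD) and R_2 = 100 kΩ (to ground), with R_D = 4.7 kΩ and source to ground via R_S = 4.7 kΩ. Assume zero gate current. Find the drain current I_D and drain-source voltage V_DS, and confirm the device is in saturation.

I_D ≈ 0.93 mA, V_DS ≈ 9.2 V

V_G = V_DD·R_2/(R_1+R_2) = 18×100/250 = 7.2 V.
Assume saturation: I_D = (k_n/2)(V_GS − V_t)² with V_GS = V_G − I_D·R_S = 7.2 − 4.7·I_D.
Substituting gives 39.8·I_D² − 87.3·I_D + 46.8 = 0, with roots I_D = 0.932 or 1.26 mA.
The root I_D = 1.26 mA gives V_GS = 1.26 V ≤ V_t, so take I_D = 0.932 mA.
Then V_GS = 2.82 V and V_DS = V_DD − I_D(R_D+R_S) = 18 − 0.932×9.4 = 9.24 V.
Saturation requires V_DS ≥ V_GS − V_t = 0.72 V; 9.24 ≥ 0.72 ✓.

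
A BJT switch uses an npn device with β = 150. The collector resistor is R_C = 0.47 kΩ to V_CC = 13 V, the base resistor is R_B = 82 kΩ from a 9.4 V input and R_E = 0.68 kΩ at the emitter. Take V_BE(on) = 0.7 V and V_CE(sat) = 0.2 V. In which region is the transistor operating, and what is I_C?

active; I_C ≈ 7.1 mA

Assume active. Base-emitter loop: I_B = (V_BB − V_BE)/(R_B + (β+1)R_E) = (9.4 − 0.7)/(82 + 151×0.68) = 0.0471 mA.
I_C = β·I_B = 150×0.0471 = 7.07 mA.
V_CE = V_CC − I_C·R_C − I_E·R_E = 13 − 7.07×0.47 − 7.11×0.68 = 4.84 V > V_CE(sat), so the active-region assumption holds.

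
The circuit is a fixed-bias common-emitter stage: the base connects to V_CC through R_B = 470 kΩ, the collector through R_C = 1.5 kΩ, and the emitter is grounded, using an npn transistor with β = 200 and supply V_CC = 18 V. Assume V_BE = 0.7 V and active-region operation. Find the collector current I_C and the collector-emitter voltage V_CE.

I_C ≈ 7.4 mA, V_CE ≈ 7 V

Base loop: V_CC = I_B·R_B + V_BE, so I_B = (18 − 0.7)/470 kΩ = 0.0368 mA.
In the active region I_C = β·I_B = 200 × 0.0368 = 7.36 mA.
Collector loop: V_CE = V_CC − I_C·R_C = 18 − 7.36×1.5 = 6.96 V.
Since V_CE = 6.96 V > V_CE(sat) ≈ 0.2 V, the transistor is in the active region as assumed.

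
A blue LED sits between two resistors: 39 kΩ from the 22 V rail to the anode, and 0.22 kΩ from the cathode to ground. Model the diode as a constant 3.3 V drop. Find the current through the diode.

The two resistors are in series with the diode, so KVL gives 22 = I·39 + 3.3 + I·0.22.
I = (22 − 3.3) / (39 + 0.22) kΩ = 18.7 / 39.2 = 0.477 mA.

I ≈ 0.48 mA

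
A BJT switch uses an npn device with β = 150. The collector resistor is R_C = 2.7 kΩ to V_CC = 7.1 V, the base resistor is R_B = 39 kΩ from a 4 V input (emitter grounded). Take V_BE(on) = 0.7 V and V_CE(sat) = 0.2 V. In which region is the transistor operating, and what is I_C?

saturation; I_C ≈ 2.6 mA

Assume active: I_B = (4 − 0.7)/39 = 0.0846 mA, giving I_C = β·I_B = 12.7 mA.
But then V_CE = 7.1 − 12.7×2.7 = -27.2 V < V_CE(sat) = 0.2 V — impossible in the active region.
So the transistor is saturated. With V_CE = 0.2 V, I_C = (V_CC − 0.2)/R_C = 6.9/2.7 = 2.56 mA.
Check: β·I_B = 12.7 mA > I_C = 2.56 mA, confirming saturation.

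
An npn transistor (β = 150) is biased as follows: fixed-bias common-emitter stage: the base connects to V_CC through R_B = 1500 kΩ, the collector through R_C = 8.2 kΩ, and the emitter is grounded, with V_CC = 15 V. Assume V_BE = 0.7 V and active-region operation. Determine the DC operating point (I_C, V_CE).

Base loop: V_CC = I_B·R_B + V_BE, so I_B = (15 − 0.7)/1500 kΩ = 0.00953 mA.
In the active region I_C = β·I_B = 150 × 0.00953 = 1.43 mA.
Collector loop: V_CE = V_CC − I_C·R_C = 15 − 1.43×8.2 = 3.27 V.
Since V_CE = 3.27 V > V_CE(sat) ≈ 0.2 V, the transistor is in the active region as assumed.

I_C ≈ 1.4 mA, V_CE ≈ 3.3 V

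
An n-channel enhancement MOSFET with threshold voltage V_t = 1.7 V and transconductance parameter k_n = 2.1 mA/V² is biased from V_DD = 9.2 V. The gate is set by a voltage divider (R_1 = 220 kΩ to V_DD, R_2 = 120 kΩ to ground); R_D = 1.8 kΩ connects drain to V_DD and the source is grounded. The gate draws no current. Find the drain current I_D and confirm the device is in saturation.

V_G = V_DD·R_2/(R_1+R_2) = 9.2×120/340 = 3.25 V. With the source grounded, V_GS = V_G = 3.25 V.
Assume saturation: I_D = (k_n/2)(V_GS − V_t)² = (2.1/2)×(3.25 − 1.7)² = 1.05×1.55² = 2.51 mA.
V_DS = V_DD − I_D·R_D = 9.2 − 2.51×1.8 = 4.68 V.
Saturation requires V_DS ≥ V_GS − V_t = 1.55 V; 4.68 ≥ 1.55 ✓.

I_D ≈ 2.5 mA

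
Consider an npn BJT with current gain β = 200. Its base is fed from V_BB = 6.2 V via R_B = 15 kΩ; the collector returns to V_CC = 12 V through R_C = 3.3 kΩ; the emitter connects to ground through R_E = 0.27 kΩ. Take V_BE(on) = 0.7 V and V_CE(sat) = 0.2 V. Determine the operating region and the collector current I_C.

saturation; I_C ≈ 3.3 mA

Assume active: I_B = (6.2 − 0.7)/(15 + 201×0.27) = 0.0794 mA, I_C = β·I_B = 15.9 mA.
Then V_CE = 12 − 15.9×3.3 − 16×0.27 = -44.7 V < 0.2 V — the active assumption fails.
Re-solve with V_CE = 0.2 V. KCL at the emitter: V_E/R_E = (V_BB−0.7−V_E)/R_B + (V_CC−0.2−V_E)/R_C, giving V_E = 0.968 V.
I_C = (V_CC − 0.2 − V_E)/R_C = (11.8 − 0.968)/3.3 = 3.28 mA.
Check: I_B = (5.5 − 0.968)/15 = 0.302 mA, and β·I_B = 60.4 mA > I_C, confirming saturation.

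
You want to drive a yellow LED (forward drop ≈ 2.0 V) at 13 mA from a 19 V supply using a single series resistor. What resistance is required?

R ≈ 1.3 kΩ

The resistor drops V_S − V_D = 19 − 2.0 = 17 V at 13 mA.
R = 17 V / 13 mA = 1.31 kΩ.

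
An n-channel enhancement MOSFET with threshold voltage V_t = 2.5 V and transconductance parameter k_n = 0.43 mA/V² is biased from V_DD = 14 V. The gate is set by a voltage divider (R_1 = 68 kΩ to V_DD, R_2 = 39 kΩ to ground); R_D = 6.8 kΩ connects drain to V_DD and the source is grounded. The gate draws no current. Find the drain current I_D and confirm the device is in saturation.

V_G = V_DD·R_2/(R_1+R_2) = 14×39/107 = 5.1 V. With the source grounded, V_GS = V_G = 5.1 V.
Assume saturation: I_D = (k_n/2)(V_GS − V_t)² = (0.43/2)×(5.1 − 2.5)² = 0.215×2.6² = 1.46 mA.
V_DS = V_DD − I_D·R_D = 14 − 1.46×6.8 = 4.1 V.
Saturation requires V_DS ≥ V_GS − V_t = 2.6 V; 4.1 ≥ 2.6 ✓.

I_D ≈ 1.5 mA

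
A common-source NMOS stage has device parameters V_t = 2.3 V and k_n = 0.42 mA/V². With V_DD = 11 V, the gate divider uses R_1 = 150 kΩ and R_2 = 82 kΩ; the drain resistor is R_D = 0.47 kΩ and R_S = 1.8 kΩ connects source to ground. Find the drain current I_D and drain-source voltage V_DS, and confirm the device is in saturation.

V_G = V_DD·R_2/(R_1+R_2) = 11×82/232 = 3.89 V.
Assume saturation: I_D = (k_n/2)(V_GS − V_t)² with V_GS = V_G − I_D·R_S = 3.89 − 1.8·I_D.
Substituting gives 0.68·I_D² − 2.2·I_D + 0.53 = 0, with roots I_D = 0.262 or 2.97 mA.
The root I_D = 2.97 mA gives V_GS = -1.46 V ≤ V_t, so take I_D = 0.262 mA.
Then V_GS = 3.42 V and V_DS = V_DD − I_D(R_D+R_S) = 11 − 0.262×2.27 = 10.4 V.
Saturation requires V_DS ≥ V_GS − V_t = 1.12 V; 10.4 ≥ 1.12 ✓.

I_D ≈ 0.26 mA, V_DS ≈ 10 V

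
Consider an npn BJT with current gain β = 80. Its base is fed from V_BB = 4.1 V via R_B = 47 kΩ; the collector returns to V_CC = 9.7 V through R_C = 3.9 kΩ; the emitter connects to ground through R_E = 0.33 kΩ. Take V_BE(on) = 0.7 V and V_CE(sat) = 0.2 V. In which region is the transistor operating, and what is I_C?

saturation; I_C ≈ 2.2 mA

Assume active: I_B = (4.1 − 0.7)/(47 + 81×0.33) = 0.0461 mA, I_C = β·I_B = 3.69 mA.
Then V_CE = 9.7 − 3.69×3.9 − 3.74×0.33 = -5.92 V < 0.2 V — the active assumption fails.
Re-solve with V_CE = 0.2 V. KCL at the emitter: V_E/R_E = (V_BB−0.7−V_E)/R_B + (V_CC−0.2−V_E)/R_C, giving V_E = 0.758 V.
I_C = (V_CC − 0.2 − V_E)/R_C = (9.5 − 0.758)/3.9 = 2.24 mA.
Check: I_B = (3.4 − 0.758)/47 = 0.0562 mA, and β·I_B = 4.5 mA > I_C, confirming saturation.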